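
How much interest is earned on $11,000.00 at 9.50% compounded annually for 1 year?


Compound interest earned = final amount − principal.
A = P(1 + r/n)^(nt) = $11,000.00 × (1 + 0.095/1)^(1 × 1) = $12,045.00
Interest = A − P = $12,045.00 − $11,000.00 = $1,045.00

Interest = A - P = $1,045.00


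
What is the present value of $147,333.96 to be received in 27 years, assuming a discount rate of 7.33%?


Present value formula: PV = FV / (1 + r)^t
PV = $147,333.96 / (1 + 0.0733)^27
PV = $147,333.96 / 6.7525917
PV = $21,818.88

PV = FV / (1 + r)^t = $21,818.88


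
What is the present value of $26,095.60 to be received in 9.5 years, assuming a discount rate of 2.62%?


Present value formula: PV = FV / (1 + r)^t
PV = $26,095.60 / (1 + 0.0262)^9.5
PV = $26,095.60 / 1.278510
PV = $20,410.95

PV = FV / (1 + r)^t = $20,410.95


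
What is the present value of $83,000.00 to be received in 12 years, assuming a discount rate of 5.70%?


Present value formula: PV = FV / (1 + r)^t
PV = $83,000.00 / (1 + 0.057)^12
PV = $83,000.00 / 1.9449115
PV = $42,675.46

PV = FV / (1 + r)^t = $42,675.46


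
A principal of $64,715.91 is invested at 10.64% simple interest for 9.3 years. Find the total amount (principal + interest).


Total amount formula: A = P(1 + rt) = P + P·r·t
Interest: I = P × r × t = $64,715.91 × 0.1064 × 9.3 = $64,037.69
A = P + I = $64,715.91 + $64,037.69 = $128,753.60

A = P + I = P(1 + rt) = $128,753.60


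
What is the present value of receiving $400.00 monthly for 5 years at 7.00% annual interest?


Present value of an ordinary annuity: PV = PMT × (1 − (1 + r)^(−n)) / r
Monthly rate r = 0.07/12 ≈ 0.00583333, n = 60
PV = $400.00 × (1 − (1 + 0.07/12)^(−60)) / (0.07/12)
PV = $400.00 × 50.501994
PV = $20,200.80

PV = PMT × (1-(1+r)^(-n))/r = $20,200.80


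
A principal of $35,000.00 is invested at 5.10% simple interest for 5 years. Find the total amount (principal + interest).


Total amount formula: A = P(1 + rt) = P + P·r·t
Interest: I = P × r × t = $35,000.00 × 0.051 × 5 = $8,925.00
A = P + I = $35,000.00 + $8,925.00 = $43,925.00

A = P + I = P(1 + rt) = $43,925.00


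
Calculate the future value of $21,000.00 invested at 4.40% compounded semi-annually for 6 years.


Compound interest formula: A = P(1 + r/n)^(nt)
A = $21,000.00 × (1 + 0.044/2)^(2 × 6)
Growth factor: (1 + 0.044/2)^12 = 1.2984067
A = $21,000.00 × 1.2984067
A = $27,266.54

A = P(1 + r/n)^(nt) = $27,266.54


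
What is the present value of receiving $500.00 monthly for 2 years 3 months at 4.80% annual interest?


Present value of an ordinary annuity: PV = PMT × (1 − (1 + r)^(−n)) / r
Monthly rate r = 0.048/12 = 0.004, n = 27
PV = $500.00 × (1 − (1 + 0.048/12)^(−27)) / (0.048/12)
PV = $500.00 × 25.544753
PV = $12,772.38

PV = PMT × (1-(1+r)^(-n))/r = $12,772.38


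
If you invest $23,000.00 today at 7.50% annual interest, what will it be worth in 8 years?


Future value formula: FV = PV × (1 + r)^t
FV = $23,000.00 × (1 + 0.075)^8
FV = $23,000.00 × 1.783478
FV = $41,019.99

FV = PV × (1 + r)^t = $41,019.99


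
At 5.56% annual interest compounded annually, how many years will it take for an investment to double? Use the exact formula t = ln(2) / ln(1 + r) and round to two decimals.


Doubling condition: (1 + r)^t = 2
Take ln of both sides: t × ln(1 + r) = ln(2)
t = ln(2) / ln(1 + r)
t = 0.693147 / 0.054109
t = 12.81

t = ln(2) / ln(1 + r) = 12.81 years


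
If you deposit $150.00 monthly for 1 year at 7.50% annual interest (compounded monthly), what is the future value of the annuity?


Future value of an ordinary annuity: FV = PMT × ((1 + r)^n − 1) / r
Monthly rate r = 0.075/12 = 0.00625, n = 12
FV = $150.00 × ((1 + 0.075/12)^12 − 1) / (0.075/12)
FV = $150.00 × 12.421216
FV = $1,863.18

FV = PMT × ((1+r)^n - 1)/r = $1,863.18


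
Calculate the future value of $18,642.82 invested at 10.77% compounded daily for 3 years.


Compound interest formula: A = P(1 + r/n)^(nt)
A = $18,642.82 × (1 + 0.1077/365)^(365 × 3)
Growth factor: (1 + 0.1077/365)^1095 = 1.3813376
A = $18,642.82 × 1.3813376
A = $25,752.03

A = P(1 + r/n)^(nt) = $25,752.03


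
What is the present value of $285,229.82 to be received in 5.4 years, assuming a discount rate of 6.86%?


Present value formula: PV = FV / (1 + r)^t
PV = $285,229.82 / (1 + 0.0686)^5.4
PV = $285,229.82 / 1.4308757
PV = $199,339.34

PV = FV / (1 + r)^t = $199,339.34


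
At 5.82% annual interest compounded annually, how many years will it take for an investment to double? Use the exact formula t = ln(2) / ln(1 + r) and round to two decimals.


Doubling condition: (1 + r)^t = 2
Take ln of both sides: t × ln(1 + r) = ln(2)
t = ln(2) / ln(1 + r)
t = 0.693147 / 0.056569
t = 12.25

t = ln(2) / ln(1 + r) = 12.25 years


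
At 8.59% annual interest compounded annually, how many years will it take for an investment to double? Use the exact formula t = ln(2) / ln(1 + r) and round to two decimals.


Doubling condition: (1 + r)^t = 2
Take ln of both sides: t × ln(1 + r) = ln(2)
t = ln(2) / ln(1 + r)
t = 0.693147 / 0.082409
t = 8.41

t = ln(2) / ln(1 + r) = 8.41 years


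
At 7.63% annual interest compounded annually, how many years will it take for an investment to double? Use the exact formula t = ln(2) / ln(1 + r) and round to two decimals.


Doubling condition: (1 + r)^t = 2
Take ln of both sides: t × ln(1 + r) = ln(2)
t = ln(2) / ln(1 + r)
t = 0.693147 / 0.073529
t = 9.43

t = ln(2) / ln(1 + r) = 9.43 years


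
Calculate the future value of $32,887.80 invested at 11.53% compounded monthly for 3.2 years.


Compound interest formula: A = P(1 + r/n)^(nt)
A = $32,887.80 × (1 + 0.1153/12)^(12 × 3.2)
Growth factor: (1 + 0.1153/12)^38.4 = 1.443685
A = $32,887.80 × 1.443685
A = $47,479.62

A = P(1 + r/n)^(nt) = $47,479.62


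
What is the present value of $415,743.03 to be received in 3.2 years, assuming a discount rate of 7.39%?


Present value formula: PV = FV / (1 + r)^t
PV = $415,743.03 / (1 + 0.0739)^3.2
PV = $415,743.03 / 1.2562738
PV = $330,933.46

PV = FV / (1 + r)^t = $330,933.46


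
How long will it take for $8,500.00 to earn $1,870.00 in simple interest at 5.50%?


Rearrange the simple interest formula for t:
I = P × r × t  ⇒  t = I / (P × r)
t = $1,870.00 / ($8,500.00 × 0.055)
t = 4

t = I/(P×r) = 4 years


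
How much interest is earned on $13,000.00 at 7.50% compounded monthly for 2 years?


Compound interest earned = final amount − principal.
A = P(1 + r/n)^(nt) = $13,000.00 × (1 + 0.075/12)^(12 × 2) = $15,096.80
Interest = A − P = $15,096.80 − $13,000.00 = $2,096.80

Interest = A - P = $2,096.80


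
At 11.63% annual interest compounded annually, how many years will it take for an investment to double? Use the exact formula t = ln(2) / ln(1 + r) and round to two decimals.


Doubling condition: (1 + r)^t = 2
Take ln of both sides: t × ln(1 + r) = ln(2)
t = ln(2) / ln(1 + r)
t = 0.693147 / 0.110020
t = 6.30

t = ln(2) / ln(1 + r) = 6.30 years


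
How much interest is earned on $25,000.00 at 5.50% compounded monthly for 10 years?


Compound interest earned = final amount − principal.
A = P(1 + r/n)^(nt) = $25,000.00 × (1 + 0.055/12)^(12 × 10) = $43,276.91
Interest = A − P = $43,276.91 − $25,000.00 = $18,276.91

Interest = A - P = $18,276.91


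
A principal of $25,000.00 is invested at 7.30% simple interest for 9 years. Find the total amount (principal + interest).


Total amount formula: A = P(1 + rt) = P + P·r·t
Interest: I = P × r × t = $25,000.00 × 0.073 × 9 = $16,425.00
A = P + I = $25,000.00 + $16,425.00 = $41,425.00

A = P + I = P(1 + rt) = $41,425.00


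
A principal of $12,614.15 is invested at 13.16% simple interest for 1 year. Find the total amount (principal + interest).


Total amount formula: A = P(1 + rt) = P + P·r·t
Interest: I = P × r × t = $12,614.15 × 0.1316 × 1 = $1,660.02
A = P + I = $12,614.15 + $1,660.02 = $14,274.17

A = P + I = P(1 + rt) = $14,274.17


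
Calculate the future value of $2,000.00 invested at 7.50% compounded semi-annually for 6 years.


Compound interest formula: A = P(1 + r/n)^(nt)
A = $2,000.00 × (1 + 0.075/2)^(2 × 6)
Growth factor: (1 + 0.075/2)^12 = 1.555454
A = $2,000.00 × 1.555454
A = $3,110.91

A = P(1 + r/n)^(nt) = $3,110.91


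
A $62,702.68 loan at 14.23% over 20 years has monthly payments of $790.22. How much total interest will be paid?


Total paid over the life of the loan = PMT × n.
Total paid = $790.22 × 240 = $189,652.80
Total interest = total paid − principal = $189,652.80 − $62,702.68 = $126,950.12

Total interest = (PMT × n) - PV = $126,950.12


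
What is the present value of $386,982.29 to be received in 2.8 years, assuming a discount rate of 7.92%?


Present value formula: PV = FV / (1 + r)^t
PV = $386,982.29 / (1 + 0.0792)^2.8
PV = $386,982.29 / 1.2378996
PV = $312,612.02

PV = FV / (1 + r)^t = $312,612.02


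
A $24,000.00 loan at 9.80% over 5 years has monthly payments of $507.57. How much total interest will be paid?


Total paid over the life of the loan = PMT × n.
Total paid = $507.57 × 60 = $30,454.20
Total interest = total paid − principal = $30,454.20 − $24,000.00 = $6,454.20

Total interest = (PMT × n) - PV = $6,454.20


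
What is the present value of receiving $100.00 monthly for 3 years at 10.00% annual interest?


Present value of an ordinary annuity: PV = PMT × (1 − (1 + r)^(−n)) / r
Monthly rate r = 0.1/12 ≈ 0.00833333, n = 36
PV = $100.00 × (1 − (1 + 0.1/12)^(−36)) / (0.1/12)
PV = $100.00 × 30.991236
PV = $3,099.12

PV = PMT × (1-(1+r)^(-n))/r = $3,099.12


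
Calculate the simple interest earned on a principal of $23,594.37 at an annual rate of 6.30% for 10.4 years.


Simple interest formula: I = P × r × t
I = $23,594.37 × 0.063 × 10.4
I = $15,459.03

I = P × r × t = $15,459.03


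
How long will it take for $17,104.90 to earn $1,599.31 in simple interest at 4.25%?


Rearrange the simple interest formula for t:
I = P × r × t  ⇒  t = I / (P × r)
t = $1,599.31 / ($17,104.90 × 0.0425)
t = 2.2

t = I/(P×r) = 2.2 years


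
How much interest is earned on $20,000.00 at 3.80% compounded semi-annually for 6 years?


Compound interest earned = final amount − principal.
A = P(1 + r/n)^(nt) = $20,000.00 × (1 + 0.038/2)^(2 × 6) = $25,068.03
Interest = A − P = $25,068.03 − $20,000.00 = $5,068.03

Interest = A - P = $5,068.03


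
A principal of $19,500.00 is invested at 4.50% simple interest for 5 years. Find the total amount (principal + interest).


Total amount formula: A = P(1 + rt) = P + P·r·t
Interest: I = P × r × t = $19,500.00 × 0.045 × 5 = $4,387.50
A = P + I = $19,500.00 + $4,387.50 = $23,887.50

A = P + I = P(1 + rt) = $23,887.50


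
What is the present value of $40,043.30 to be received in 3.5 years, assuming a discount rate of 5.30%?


Present value formula: PV = FV / (1 + r)^t
PV = $40,043.30 / (1 + 0.053)^3.5
PV = $40,043.30 / 1.198117
PV = $33,421.86

PV = FV / (1 + r)^t = $33,421.86


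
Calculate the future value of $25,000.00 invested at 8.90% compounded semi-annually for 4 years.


Compound interest formula: A = P(1 + r/n)^(nt)
A = $25,000.00 × (1 + 0.089/2)^(2 × 4)
Growth factor: (1 + 0.089/2)^8 = 1.4166663
A = $25,000.00 × 1.4166663
A = $35,416.66

A = P(1 + r/n)^(nt) = $35,416.66


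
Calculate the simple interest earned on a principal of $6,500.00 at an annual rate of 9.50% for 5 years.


Simple interest formula: I = P × r × t
I = $6,500.00 × 0.095 × 5
I = $3,087.50

I = P × r × t = $3,087.50


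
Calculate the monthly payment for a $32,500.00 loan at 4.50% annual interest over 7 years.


Loan payment formula: PMT = PV × r / (1 − (1 + r)^(−n))
Monthly rate r = 0.045/12 = 0.00375, n = 84 months
Denominator: 1 − (1 + 0.045/12)^(−84) = 0.269781
PMT = $32,500.00 × (0.045/12) / 0.269781
PMT = $451.76 per month

PMT = PV × r / (1-(1+r)^(-n)) = $451.76/month


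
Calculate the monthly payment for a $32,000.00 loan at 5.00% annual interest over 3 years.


Loan payment formula: PMT = PV × r / (1 − (1 + r)^(−n))
Monthly rate r = 0.05/12 ≈ 0.00416667, n = 36 months
Denominator: 1 − (1 + 0.05/12)^(−36) = 0.139024
PMT = $32,000.00 × (0.05/12) / 0.139024
PMT = $959.07 per month

PMT = PV × r / (1-(1+r)^(-n)) = $959.07/month


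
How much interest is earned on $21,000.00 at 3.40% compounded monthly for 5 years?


Compound interest earned = final amount − principal.
A = P(1 + r/n)^(nt) = $21,000.00 × (1 + 0.034/12)^(12 × 5) = $24,885.42
Interest = A − P = $24,885.42 − $21,000.00 = $3,885.42

Interest = A - P = $3,885.42


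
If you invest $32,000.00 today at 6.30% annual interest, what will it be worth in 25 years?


Future value formula: FV = PV × (1 + r)^t
FV = $32,000.00 × (1 + 0.063)^25
FV = $32,000.00 × 4.60608145
FV = $147,394.61

FV = PV × (1 + r)^t = $147,394.61


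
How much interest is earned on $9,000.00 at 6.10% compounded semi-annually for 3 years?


Compound interest earned = final amount − principal.
A = P(1 + r/n)^(nt) = $9,000.00 × (1 + 0.061/2)^(2 × 3) = $10,777.81
Interest = A − P = $10,777.81 − $9,000.00 = $1,777.81

Interest = A - P = $1,777.81


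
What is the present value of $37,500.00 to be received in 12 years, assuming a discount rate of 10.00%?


Present value formula: PV = FV / (1 + r)^t
PV = $37,500.00 / (1 + 0.1)^12
PV = $37,500.00 / 3.138428
PV = $11,948.66

PV = FV / (1 + r)^t = $11,948.66


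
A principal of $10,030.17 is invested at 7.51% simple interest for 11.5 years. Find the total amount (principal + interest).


Total amount formula: A = P(1 + rt) = P + P·r·t
Interest: I = P × r × t = $10,030.17 × 0.0751 × 11.5 = $8,662.56
A = P + I = $10,030.17 + $8,662.56 = $18,692.73

A = P + I = P(1 + rt) = $18,692.73


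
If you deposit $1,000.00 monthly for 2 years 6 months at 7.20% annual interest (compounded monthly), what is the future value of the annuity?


Future value of an ordinary annuity: FV = PMT × ((1 + r)^n − 1) / r
Monthly rate r = 0.072/12 = 0.006, n = 30
FV = $1,000.00 × ((1 + 0.072/12)^30 − 1) / (0.072/12)
FV = $1,000.00 × 32.762269
FV = $32,762.27

FV = PMT × ((1+r)^n - 1)/r = $32,762.27


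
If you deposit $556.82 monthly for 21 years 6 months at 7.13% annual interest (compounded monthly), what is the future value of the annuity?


Future value of an ordinary annuity: FV = PMT × ((1 + r)^n − 1) / r
Monthly rate r = 0.0713/12 ≈ 0.00594167, n = 258
FV = $556.82 × ((1 + 0.0713/12)^258 − 1) / (0.0713/12)
FV = $556.82 × 607.717931
FV = $338,389.50

FV = PMT × ((1+r)^n - 1)/r = $338,389.50


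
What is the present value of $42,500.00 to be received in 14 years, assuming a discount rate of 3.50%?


Present value formula: PV = FV / (1 + r)^t
PV = $42,500.00 / (1 + 0.035)^14
PV = $42,500.00 / 1.6186945
PV = $26,255.73

PV = FV / (1 + r)^t = $26,255.73


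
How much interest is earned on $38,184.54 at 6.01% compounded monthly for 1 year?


Compound interest earned = final amount − principal.
A = P(1 + r/n)^(nt) = $38,184.54 × (1 + 0.0601/12)^(12 × 1) = $40,543.71
Interest = A − P = $40,543.71 − $38,184.54 = $2,359.17

Interest = A - P = $2,359.17


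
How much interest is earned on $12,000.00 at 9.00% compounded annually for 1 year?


Compound interest earned = final amount − principal.
A = P(1 + r/n)^(nt) = $12,000.00 × (1 + 0.09/1)^(1 × 1) = $13,080.00
Interest = A − P = $13,080.00 − $12,000.00 = $1,080.00

Interest = A - P = $1,080.00


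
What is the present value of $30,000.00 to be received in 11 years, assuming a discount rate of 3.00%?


Present value formula: PV = FV / (1 + r)^t
PV = $30,000.00 / (1 + 0.03)^11
PV = $30,000.00 / 1.384234
PV = $21,672.64

PV = FV / (1 + r)^t = $21,672.64


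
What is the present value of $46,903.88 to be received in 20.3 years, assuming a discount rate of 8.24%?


Present value formula: PV = FV / (1 + r)^t
PV = $46,903.88 / (1 + 0.0824)^20.3
PV = $46,903.88 / 4.989672
PV = $9,400.19

PV = FV / (1 + r)^t = $9,400.19


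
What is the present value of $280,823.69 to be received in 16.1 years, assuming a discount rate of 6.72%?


Present value formula: PV = FV / (1 + r)^t
PV = $280,823.69 / (1 + 0.0672)^16.1
PV = $280,823.69 / 2.8494277
PV = $98,554.42

PV = FV / (1 + r)^t = $98,554.42


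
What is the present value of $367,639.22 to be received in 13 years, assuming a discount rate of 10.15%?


Present value formula: PV = FV / (1 + r)^t
PV = $367,639.22 / (1 + 0.1015)^13
PV = $367,639.22 / 3.513974
PV = $104,622.07

PV = FV / (1 + r)^t = $104,622.07


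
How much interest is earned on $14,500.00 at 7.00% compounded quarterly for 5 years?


Compound interest earned = final amount − principal.
A = P(1 + r/n)^(nt) = $14,500.00 × (1 + 0.07/4)^(4 × 5) = $20,514.28
Interest = A − P = $20,514.28 − $14,500.00 = $6,014.28

Interest = A - P = $6,014.28


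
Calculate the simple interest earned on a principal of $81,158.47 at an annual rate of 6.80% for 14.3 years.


Simple interest formula: I = P × r × t
I = $81,158.47 × 0.068 × 14.3
I = $78,918.50

I = P × r × t = $78,918.50


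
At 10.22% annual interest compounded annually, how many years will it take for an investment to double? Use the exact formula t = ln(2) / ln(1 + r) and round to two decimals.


Doubling condition: (1 + r)^t = 2
Take ln of both sides: t × ln(1 + r) = ln(2)
t = ln(2) / ln(1 + r)
t = 0.693147 / 0.097308
t = 7.12

t = ln(2) / ln(1 + r) = 7.12 years


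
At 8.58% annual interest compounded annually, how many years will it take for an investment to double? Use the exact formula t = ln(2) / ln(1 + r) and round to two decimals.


Doubling condition: (1 + r)^t = 2
Take ln of both sides: t × ln(1 + r) = ln(2)
t = ln(2) / ln(1 + r)
t = 0.693147 / 0.082317
t = 8.42

t = ln(2) / ln(1 + r) = 8.42 years


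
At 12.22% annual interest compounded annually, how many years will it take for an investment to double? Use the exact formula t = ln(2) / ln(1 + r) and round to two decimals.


Doubling condition: (1 + r)^t = 2
Take ln of both sides: t × ln(1 + r) = ln(2)
t = ln(2) / ln(1 + r)
t = 0.693147 / 0.115291
t = 6.01

t = ln(2) / ln(1 + r) = 6.01 years


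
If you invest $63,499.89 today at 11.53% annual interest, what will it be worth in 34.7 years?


Future value formula: FV = PV × (1 + r)^t
FV = $63,499.89 × (1 + 0.1153)^34.7
FV = $63,499.89 × 44.1054306
FV = $2,800,689.99

FV = PV × (1 + r)^t = $2,800,689.99


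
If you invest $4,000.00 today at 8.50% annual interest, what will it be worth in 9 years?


Future value formula: FV = PV × (1 + r)^t
FV = $4,000.00 × (1 + 0.085)^9
FV = $4,000.00 × 2.083856
FV = $8,335.42

FV = PV × (1 + r)^t = $8,335.42


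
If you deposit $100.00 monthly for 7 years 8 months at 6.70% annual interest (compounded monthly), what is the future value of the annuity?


Future value of an ordinary annuity: FV = PMT × ((1 + r)^n − 1) / r
Monthly rate r = 0.067/12 ≈ 0.00558333, n = 92
FV = $100.00 × ((1 + 0.067/12)^92 − 1) / (0.067/12)
FV = $100.00 × 119.824887
FV = $11,982.49

FV = PMT × ((1+r)^n - 1)/r = $11,982.49


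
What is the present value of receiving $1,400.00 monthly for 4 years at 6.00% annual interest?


Present value of an ordinary annuity: PV = PMT × (1 − (1 + r)^(−n)) / r
Monthly rate r = 0.06/12 = 0.005, n = 48
PV = $1,400.00 × (1 − (1 + 0.06/12)^(−48)) / (0.06/12)
PV = $1,400.00 × 42.5803178
PV = $59,612.44

PV = PMT × (1-(1+r)^(-n))/r = $59,612.44


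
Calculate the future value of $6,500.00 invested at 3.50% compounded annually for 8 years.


Compound interest formula: A = P(1 + r/n)^(nt)
A = $6,500.00 × (1 + 0.035/1)^(1 × 8)
Growth factor: (1 + 0.035/1)^8 = 1.316809
A = $6,500.00 × 1.316809
A = $8,559.26

A = P(1 + r/n)^(nt) = $8,559.26


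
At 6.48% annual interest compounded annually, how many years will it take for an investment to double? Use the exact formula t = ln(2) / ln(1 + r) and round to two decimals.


Doubling condition: (1 + r)^t = 2
Take ln of both sides: t × ln(1 + r) = ln(2)
t = ln(2) / ln(1 + r)
t = 0.693147 / 0.062787
t = 11.04

t = ln(2) / ln(1 + r) = 11.04 years


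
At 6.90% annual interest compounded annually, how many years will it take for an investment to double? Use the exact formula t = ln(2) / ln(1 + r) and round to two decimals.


Doubling condition: (1 + r)^t = 2
Take ln of both sides: t × ln(1 + r) = ln(2)
t = ln(2) / ln(1 + r)
t = 0.693147 / 0.066724
t = 10.39

t = ln(2) / ln(1 + r) = 10.39 years


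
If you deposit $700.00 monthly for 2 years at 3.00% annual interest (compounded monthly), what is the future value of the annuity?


Future value of an ordinary annuity: FV = PMT × ((1 + r)^n − 1) / r
Monthly rate r = 0.03/12 = 0.0025, n = 24
FV = $700.00 × ((1 + 0.03/12)^24 − 1) / (0.03/12)
FV = $700.00 × 24.702818
FV = $17,291.97

FV = PMT × ((1+r)^n - 1)/r = $17,291.97


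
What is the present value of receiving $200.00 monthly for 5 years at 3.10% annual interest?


Present value of an ordinary annuity: PV = PMT × (1 − (1 + r)^(−n)) / r
Monthly rate r = 0.031/12 ≈ 0.00258333, n = 60
PV = $200.00 × (1 − (1 + 0.031/12)^(−60)) / (0.031/12)
PV = $200.00 × 55.514957
PV = $11,102.99

PV = PMT × (1-(1+r)^(-n))/r = $11,102.99


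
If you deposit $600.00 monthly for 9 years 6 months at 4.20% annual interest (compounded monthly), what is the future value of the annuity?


Future value of an ordinary annuity: FV = PMT × ((1 + r)^n − 1) / r
Monthly rate r = 0.042/12 = 0.0035, n = 114
FV = $600.00 × ((1 + 0.042/12)^114 − 1) / (0.042/12)
FV = $600.00 × 139.798793
FV = $83,879.28

FV = PMT × ((1+r)^n - 1)/r = $83,879.28


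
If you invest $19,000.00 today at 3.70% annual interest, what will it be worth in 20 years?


Future value formula: FV = PV × (1 + r)^t
FV = $19,000.00 × (1 + 0.037)^20
FV = $19,000.00 × 2.06811711
FV = $39,294.23

FV = PV × (1 + r)^t = $39,294.23


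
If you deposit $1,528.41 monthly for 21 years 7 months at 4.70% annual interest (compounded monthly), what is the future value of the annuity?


Future value of an ordinary annuity: FV = PMT × ((1 + r)^n − 1) / r
Monthly rate r = 0.047/12 ≈ 0.00391667, n = 259
FV = $1,528.41 × ((1 + 0.047/12)^259 − 1) / (0.047/12)
FV = $1,528.41 × 447.394583
FV = $683,802.35

FV = PMT × ((1+r)^n - 1)/r = $683,802.35


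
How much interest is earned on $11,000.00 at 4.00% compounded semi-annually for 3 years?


Compound interest earned = final amount − principal.
A = P(1 + r/n)^(nt) = $11,000.00 × (1 + 0.04/2)^(2 × 3) = $12,387.79
Interest = A − P = $12,387.79 − $11,000.00 = $1,387.79

Interest = A - P = $1,387.79


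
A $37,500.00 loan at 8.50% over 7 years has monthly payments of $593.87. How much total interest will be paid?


Total paid over the life of the loan = PMT × n.
Total paid = $593.87 × 84 = $49,885.08
Total interest = total paid − principal = $49,885.08 − $37,500.00 = $12,385.08

Total interest = (PMT × n) - PV = $12,385.08


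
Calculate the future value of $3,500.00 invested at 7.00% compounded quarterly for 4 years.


Compound interest formula: A = P(1 + r/n)^(nt)
A = $3,500.00 × (1 + 0.07/4)^(4 × 4)
Growth factor: (1 + 0.07/4)^16 = 1.319929
A = $3,500.00 × 1.319929
A = $4,619.75

A = P(1 + r/n)^(nt) = $4,619.75


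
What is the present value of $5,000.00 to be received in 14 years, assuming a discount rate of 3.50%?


Present value formula: PV = FV / (1 + r)^t
PV = $5,000.00 / (1 + 0.035)^14
PV = $5,000.00 / 1.618695
PV = $3,088.91

PV = FV / (1 + r)^t = $3,088.91


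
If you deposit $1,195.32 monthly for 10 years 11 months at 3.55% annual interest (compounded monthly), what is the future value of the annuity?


Future value of an ordinary annuity: FV = PMT × ((1 + r)^n − 1) / r
Monthly rate r = 0.0355/12 ≈ 0.00295833, n = 131
FV = $1,195.32 × ((1 + 0.0355/12)^131 − 1) / (0.0355/12)
FV = $1,195.32 × 159.722252
FV = $190,919.20

FV = PMT × ((1+r)^n - 1)/r = $190,919.20


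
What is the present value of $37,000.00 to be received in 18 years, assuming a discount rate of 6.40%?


Present value formula: PV = FV / (1 + r)^t
PV = $37,000.00 / (1 + 0.064)^18
PV = $37,000.00 / 3.054565
PV = $12,113.02

PV = FV / (1 + r)^t = $12,113.02


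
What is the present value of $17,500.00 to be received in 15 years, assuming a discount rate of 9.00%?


Present value formula: PV = FV / (1 + r)^t
PV = $17,500.00 / (1 + 0.09)^15
PV = $17,500.00 / 3.642482
PV = $4,804.42

PV = FV / (1 + r)^t = $4,804.42


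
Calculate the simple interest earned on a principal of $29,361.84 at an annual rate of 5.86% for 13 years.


Simple interest formula: I = P × r × t
I = $29,361.84 × 0.0586 × 13
I = $22,367.85

I = P × r × t = $22,367.85


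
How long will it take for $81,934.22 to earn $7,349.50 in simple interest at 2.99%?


Rearrange the simple interest formula for t:
I = P × r × t  ⇒  t = I / (P × r)
t = $7,349.50 / ($81,934.22 × 0.0299)
t = 3

t = I/(P×r) = 3 years


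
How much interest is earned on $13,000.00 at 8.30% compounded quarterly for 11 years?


Compound interest earned = final amount − principal.
A = P(1 + r/n)^(nt) = $13,000.00 × (1 + 0.083/4)^(4 × 11) = $32,091.98
Interest = A − P = $32,091.98 − $13,000.00 = $19,091.98

Interest = A - P = $19,091.98


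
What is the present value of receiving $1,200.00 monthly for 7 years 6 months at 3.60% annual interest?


Present value of an ordinary annuity: PV = PMT × (1 − (1 + r)^(−n)) / r
Monthly rate r = 0.036/12 = 0.003, n = 90
PV = $1,200.00 × (1 − (1 + 0.036/12)^(−90)) / (0.036/12)
PV = $1,200.00 × 78.770631
PV = $94,524.76

PV = PMT × (1-(1+r)^(-n))/r = $94,524.76


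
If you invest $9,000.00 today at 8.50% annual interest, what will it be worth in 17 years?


Future value formula: FV = PV × (1 + r)^t
FV = $9,000.00 × (1 + 0.085)^17
FV = $9,000.00 × 4.002262
FV = $36,020.36

FV = PV × (1 + r)^t = $36,020.36


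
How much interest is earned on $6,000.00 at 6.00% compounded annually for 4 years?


Compound interest earned = final amount − principal.
A = P(1 + r/n)^(nt) = $6,000.00 × (1 + 0.06/1)^(1 × 4) = $7,574.86
Interest = A − P = $7,574.86 − $6,000.00 = $1,574.86

Interest = A - P = $1,574.86


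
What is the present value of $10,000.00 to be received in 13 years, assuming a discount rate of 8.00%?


Present value formula: PV = FV / (1 + r)^t
PV = $10,000.00 / (1 + 0.08)^13
PV = $10,000.00 / 2.719624
PV = $3,676.98

PV = FV / (1 + r)^t = $3,676.98


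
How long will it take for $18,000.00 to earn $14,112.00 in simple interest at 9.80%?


Rearrange the simple interest formula for t:
I = P × r × t  ⇒  t = I / (P × r)
t = $14,112.00 / ($18,000.00 × 0.098)
t = 8

t = I/(P×r) = 8 years


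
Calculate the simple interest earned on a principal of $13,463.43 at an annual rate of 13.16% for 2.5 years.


Simple interest formula: I = P × r × t
I = $13,463.43 × 0.1316 × 2.5
I = $4,429.47

I = P × r × t = $4,429.47


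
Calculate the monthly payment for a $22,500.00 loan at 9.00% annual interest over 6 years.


Loan payment formula: PMT = PV × r / (1 − (1 + r)^(−n))
Monthly rate r = 0.09/12 = 0.0075, n = 72 months
Denominator: 1 − (1 + 0.09/12)^(−72) = 0.416076
PMT = $22,500.00 × (0.09/12) / 0.416076
PMT = $405.57 per month

PMT = PV × r / (1-(1+r)^(-n)) = $405.57/month


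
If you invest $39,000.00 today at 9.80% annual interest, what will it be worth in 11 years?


Future value formula: FV = PV × (1 + r)^t
FV = $39,000.00 × (1 + 0.098)^11
FV = $39,000.00 × 2.7965703
FV = $109,066.24

FV = PV × (1 + r)^t = $109,066.24


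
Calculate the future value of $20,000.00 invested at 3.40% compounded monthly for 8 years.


Compound interest formula: A = P(1 + r/n)^(nt)
A = $20,000.00 × (1 + 0.034/12)^(12 × 8)
Growth factor: (1 + 0.034/12)^96 = 1.3120823
A = $20,000.00 × 1.3120823
A = $26,241.65

A = P(1 + r/n)^(nt) = $26,241.65


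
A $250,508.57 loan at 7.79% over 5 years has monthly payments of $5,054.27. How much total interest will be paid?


Total paid over the life of the loan = PMT × n.
Total paid = $5,054.27 × 60 = $303,256.20
Total interest = total paid − principal = $303,256.20 − $250,508.57 = $52,747.63

Total interest = (PMT × n) - PV = $52,747.63


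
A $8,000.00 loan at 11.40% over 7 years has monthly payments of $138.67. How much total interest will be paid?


Total paid over the life of the loan = PMT × n.
Total paid = $138.67 × 84 = $11,648.28
Total interest = total paid − principal = $11,648.28 − $8,000.00 = $3,648.28

Total interest = (PMT × n) - PV = $3,648.28


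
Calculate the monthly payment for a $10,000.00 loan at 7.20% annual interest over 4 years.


Loan payment formula: PMT = PV × r / (1 − (1 + r)^(−n))
Monthly rate r = 0.072/12 = 0.006, n = 48 months
Denominator: 1 − (1 + 0.072/12)^(−48) = 0.249593
PMT = $10,000.00 × (0.072/12) / 0.249593
PMT = $240.39 per month

PMT = PV × r / (1-(1+r)^(-n)) = $240.39/month


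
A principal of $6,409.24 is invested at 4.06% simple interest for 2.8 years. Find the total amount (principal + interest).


Total amount formula: A = P(1 + rt) = P + P·r·t
Interest: I = P × r × t = $6,409.24 × 0.0406 × 2.8 = $728.60
A = P + I = $6,409.24 + $728.60 = $7,137.84

A = P + I = P(1 + rt) = $7,137.84


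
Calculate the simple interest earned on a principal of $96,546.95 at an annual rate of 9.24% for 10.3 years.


Simple interest formula: I = P × r × t
I = $96,546.95 × 0.0924 × 10.3
I = $91,885.66

I = P × r × t = $91,885.66


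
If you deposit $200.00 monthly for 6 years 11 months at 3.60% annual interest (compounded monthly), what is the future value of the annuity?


Future value of an ordinary annuity: FV = PMT × ((1 + r)^n − 1) / r
Monthly rate r = 0.036/12 = 0.003, n = 83
FV = $200.00 × ((1 + 0.036/12)^83 − 1) / (0.036/12)
FV = $200.00 × 94.087991
FV = $18,817.60

FV = PMT × ((1+r)^n - 1)/r = $18,817.60


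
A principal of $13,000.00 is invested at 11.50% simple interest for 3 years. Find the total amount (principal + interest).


Total amount formula: A = P(1 + rt) = P + P·r·t
Interest: I = P × r × t = $13,000.00 × 0.115 × 3 = $4,485.00
A = P + I = $13,000.00 + $4,485.00 = $17,485.00

A = P + I = P(1 + rt) = $17,485.00


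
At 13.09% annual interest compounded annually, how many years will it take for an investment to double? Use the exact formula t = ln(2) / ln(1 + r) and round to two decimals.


Doubling condition: (1 + r)^t = 2
Take ln of both sides: t × ln(1 + r) = ln(2)
t = ln(2) / ln(1 + r)
t = 0.693147 / 0.123014
t = 5.63

t = ln(2) / ln(1 + r) = 5.63 years


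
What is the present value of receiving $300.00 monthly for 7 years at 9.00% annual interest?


Present value of an ordinary annuity: PV = PMT × (1 − (1 + r)^(−n)) / r
Monthly rate r = 0.09/12 = 0.0075, n = 84
PV = $300.00 × (1 − (1 + 0.09/12)^(−84)) / (0.09/12)
PV = $300.00 × 62.153965
PV = $18,646.19

PV = PMT × (1-(1+r)^(-n))/r = $18,646.19


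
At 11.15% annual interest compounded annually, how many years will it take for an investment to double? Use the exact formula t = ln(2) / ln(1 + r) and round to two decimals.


Doubling condition: (1 + r)^t = 2
Take ln of both sides: t × ln(1 + r) = ln(2)
t = ln(2) / ln(1 + r)
t = 0.693147 / 0.105710
t = 6.56

t = ln(2) / ln(1 + r) = 6.56 years


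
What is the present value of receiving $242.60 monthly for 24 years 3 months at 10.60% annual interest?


Present value of an ordinary annuity: PV = PMT × (1 − (1 + r)^(−n)) / r
Monthly rate r = 0.106/12 ≈ 0.00883333, n = 291
PV = $242.60 × (1 − (1 + 0.106/12)^(−291)) / (0.106/12)
PV = $242.60 × 104.449180
PV = $25,339.37

PV = PMT × (1-(1+r)^(-n))/r = $25,339.37


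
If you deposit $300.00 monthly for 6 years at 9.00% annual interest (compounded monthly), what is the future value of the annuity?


Future value of an ordinary annuity: FV = PMT × ((1 + r)^n − 1) / r
Monthly rate r = 0.09/12 = 0.0075, n = 72
FV = $300.00 × ((1 + 0.09/12)^72 − 1) / (0.09/12)
FV = $300.00 × 95.007028
FV = $28,502.11

FV = PMT × ((1+r)^n - 1)/r = $28,502.11


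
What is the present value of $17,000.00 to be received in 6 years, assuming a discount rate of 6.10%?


Present value formula: PV = FV / (1 + r)^t
PV = $17,000.00 / (1 + 0.061)^6
PV = $17,000.00 / 1.426567
PV = $11,916.72

PV = FV / (1 + r)^t = $11,916.72


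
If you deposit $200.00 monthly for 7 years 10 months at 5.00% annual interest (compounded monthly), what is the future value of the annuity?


Future value of an ordinary annuity: FV = PMT × ((1 + r)^n − 1) / r
Monthly rate r = 0.05/12 ≈ 0.00416667, n = 94
FV = $200.00 × ((1 + 0.05/12)^94 − 1) / (0.05/12)
FV = $200.00 × 114.777871
FV = $22,955.57

FV = PMT × ((1+r)^n - 1)/r = $22,955.57


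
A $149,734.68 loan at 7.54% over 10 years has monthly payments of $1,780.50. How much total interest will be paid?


Total paid over the life of the loan = PMT × n.
Total paid = $1,780.50 × 120 = $213,660.00
Total interest = total paid − principal = $213,660.00 − $149,734.68 = $63,925.32

Total interest = (PMT × n) - PV = $63,925.32


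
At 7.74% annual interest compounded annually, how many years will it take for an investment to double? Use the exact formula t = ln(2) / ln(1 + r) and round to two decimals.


Doubling condition: (1 + r)^t = 2
Take ln of both sides: t × ln(1 + r) = ln(2)
t = ln(2) / ln(1 + r)
t = 0.693147 / 0.074551
t = 9.30

t = ln(2) / ln(1 + r) = 9.30 years


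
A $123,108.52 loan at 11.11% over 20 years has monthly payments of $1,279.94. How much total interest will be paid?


Total paid over the life of the loan = PMT × n.
Total paid = $1,279.94 × 240 = $307,185.60
Total interest = total paid − principal = $307,185.60 − $123,108.52 = $184,077.08

Total interest = (PMT × n) - PV = $184,077.08


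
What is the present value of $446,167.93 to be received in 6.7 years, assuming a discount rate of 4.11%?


Present value formula: PV = FV / (1 + r)^t
PV = $446,167.93 / (1 + 0.0411)^6.7
PV = $446,167.93 / 1.30978313
PV = $340,642.60

PV = FV / (1 + r)^t = $340,642.60


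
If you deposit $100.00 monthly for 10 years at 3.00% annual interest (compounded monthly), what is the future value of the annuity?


Future value of an ordinary annuity: FV = PMT × ((1 + r)^n − 1) / r
Monthly rate r = 0.03/12 = 0.0025, n = 120
FV = $100.00 × ((1 + 0.03/12)^120 − 1) / (0.03/12)
FV = $100.00 × 139.741419
FV = $13,974.14

FV = PMT × ((1+r)^n - 1)/r = $13,974.14


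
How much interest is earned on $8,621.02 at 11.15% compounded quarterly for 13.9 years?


Compound interest earned = final amount − principal.
A = P(1 + r/n)^(nt) = $8,621.02 × (1 + 0.1115/4)^(4 × 13.9) = $39,759.37
Interest = A − P = $39,759.37 − $8,621.02 = $31,138.35

Interest = A - P = $31,138.35


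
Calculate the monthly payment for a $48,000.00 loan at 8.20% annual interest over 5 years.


Loan payment formula: PMT = PV × r / (1 − (1 + r)^(−n))
Monthly rate r = 0.082/12 ≈ 0.00683333, n = 60 months
Denominator: 1 − (1 + 0.082/12)^(−60) = 0.335424
PMT = $48,000.00 × (0.082/12) / 0.335424
PMT = $977.87 per month

PMT = PV × r / (1-(1+r)^(-n)) = $977.87/month


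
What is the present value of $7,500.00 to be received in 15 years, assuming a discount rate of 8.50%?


Present value formula: PV = FV / (1 + r)^t
PV = $7,500.00 / (1 + 0.085)^15
PV = $7,500.00 / 3.399743
PV = $2,206.05

PV = FV / (1 + r)^t = $2,206.05


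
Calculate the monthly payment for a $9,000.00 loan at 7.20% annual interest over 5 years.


Loan payment formula: PMT = PV × r / (1 − (1 + r)^(−n))
Monthly rate r = 0.072/12 = 0.006, n = 60 months
Denominator: 1 − (1 + 0.072/12)^(−60) = 0.301573
PMT = $9,000.00 × (0.072/12) / 0.301573
PMT = $179.06 per month

PMT = PV × r / (1-(1+r)^(-n)) = $179.06/month


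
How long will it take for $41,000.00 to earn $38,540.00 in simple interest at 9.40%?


Rearrange the simple interest formula for t:
I = P × r × t  ⇒  t = I / (P × r)
t = $38,540.00 / ($41,000.00 × 0.094)
t = 10

t = I/(P×r) = 10 years


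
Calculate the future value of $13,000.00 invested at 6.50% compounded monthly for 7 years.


Compound interest formula: A = P(1 + r/n)^(nt)
A = $13,000.00 × (1 + 0.065/12)^(12 × 7)
Growth factor: (1 + 0.065/12)^84 = 1.574239
A = $13,000.00 × 1.574239
A = $20,465.11

A = P(1 + r/n)^(nt) = $20,465.11


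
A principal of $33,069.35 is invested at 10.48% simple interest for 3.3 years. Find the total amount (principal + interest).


Total amount formula: A = P(1 + rt) = P + P·r·t
Interest: I = P × r × t = $33,069.35 × 0.1048 × 3.3 = $11,436.70
A = P + I = $33,069.35 + $11,436.70 = $44,506.05

A = P + I = P(1 + rt) = $44,506.05


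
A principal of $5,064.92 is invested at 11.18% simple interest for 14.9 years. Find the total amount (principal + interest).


Total amount formula: A = P(1 + rt) = P + P·r·t
Interest: I = P × r × t = $5,064.92 × 0.1118 × 14.9 = $8,437.25
A = P + I = $5,064.92 + $8,437.25 = $13,502.17

A = P + I = P(1 + rt) = $13,502.17


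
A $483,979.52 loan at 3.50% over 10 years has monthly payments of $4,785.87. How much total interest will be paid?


Total paid over the life of the loan = PMT × n.
Total paid = $4,785.87 × 120 = $574,304.40
Total interest = total paid − principal = $574,304.40 − $483,979.52 = $90,324.88

Total interest = (PMT × n) - PV = $90,324.88


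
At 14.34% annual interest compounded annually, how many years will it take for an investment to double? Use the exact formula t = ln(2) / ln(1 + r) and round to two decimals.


Doubling condition: (1 + r)^t = 2
Take ln of both sides: t × ln(1 + r) = ln(2)
t = ln(2) / ln(1 + r)
t = 0.693147 / 0.134006
t = 5.17

t = ln(2) / ln(1 + r) = 5.17 years


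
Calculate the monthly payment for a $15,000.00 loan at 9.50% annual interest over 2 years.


Loan payment formula: PMT = PV × r / (1 − (1 + r)^(−n))
Monthly rate r = 0.095/12 ≈ 0.00791667, n = 24 months
Denominator: 1 − (1 + 0.095/12)^(−24) = 0.172422
PMT = $15,000.00 × (0.095/12) / 0.172422
PMT = $688.72 per month

PMT = PV × r / (1-(1+r)^(-n)) = $688.72/month


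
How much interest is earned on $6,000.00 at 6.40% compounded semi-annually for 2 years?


Compound interest earned = final amount − principal.
A = P(1 + r/n)^(nt) = $6,000.00 × (1 + 0.064/2)^(2 × 2) = $6,805.66
Interest = A − P = $6,805.66 − $6,000.00 = $805.66

Interest = A - P = $805.66


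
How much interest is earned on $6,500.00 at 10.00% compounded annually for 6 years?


Compound interest earned = final amount − principal.
A = P(1 + r/n)^(nt) = $6,500.00 × (1 + 0.1/1)^(1 × 6) = $11,515.15
Interest = A − P = $11,515.15 − $6,500.00 = $5,015.15

Interest = A - P = $5,015.15


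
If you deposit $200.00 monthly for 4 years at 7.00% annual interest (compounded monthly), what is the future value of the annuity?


Future value of an ordinary annuity: FV = PMT × ((1 + r)^n − 1) / r
Monthly rate r = 0.07/12 ≈ 0.00583333, n = 48
FV = $200.00 × ((1 + 0.07/12)^48 − 1) / (0.07/12)
FV = $200.00 × 55.209236
FV = $11,041.85

FV = PMT × ((1+r)^n - 1)/r = $11,041.85


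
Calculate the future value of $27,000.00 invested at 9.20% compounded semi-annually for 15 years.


Compound interest formula: A = P(1 + r/n)^(nt)
A = $27,000.00 × (1 + 0.092/2)^(2 × 15)
Growth factor: (1 + 0.092/2)^30 = 3.8543446
A = $27,000.00 × 3.8543446
A = $104,067.30

A = P(1 + r/n)^(nt) = $104,067.30


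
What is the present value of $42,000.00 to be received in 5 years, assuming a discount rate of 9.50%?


Present value formula: PV = FV / (1 + r)^t
PV = $42,000.00 / (1 + 0.095)^5
PV = $42,000.00 / 1.574239
PV = $26,679.56

PV = FV / (1 + r)^t = $26,679.56
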